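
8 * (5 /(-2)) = -20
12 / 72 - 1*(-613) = 3679 / 6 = 613.17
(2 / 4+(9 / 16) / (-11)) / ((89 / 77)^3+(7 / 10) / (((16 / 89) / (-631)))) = -32787370 / 179356262189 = -0.00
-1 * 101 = -101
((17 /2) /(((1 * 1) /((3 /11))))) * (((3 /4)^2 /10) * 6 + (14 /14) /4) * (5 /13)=0.52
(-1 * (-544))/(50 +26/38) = 10336/963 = 10.73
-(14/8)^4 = -2401/256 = -9.38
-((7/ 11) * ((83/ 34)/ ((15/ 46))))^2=-178569769/ 7868025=-22.70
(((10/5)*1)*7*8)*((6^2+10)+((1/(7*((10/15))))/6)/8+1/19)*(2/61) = 196019/1159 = 169.13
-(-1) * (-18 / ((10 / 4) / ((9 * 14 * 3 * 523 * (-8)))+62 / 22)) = -626294592 / 98056169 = -6.39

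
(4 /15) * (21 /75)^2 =196 /9375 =0.02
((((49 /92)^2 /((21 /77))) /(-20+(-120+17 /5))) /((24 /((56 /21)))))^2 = 17438523025 /24362409849221376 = 0.00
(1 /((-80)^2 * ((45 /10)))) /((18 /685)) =137 /103680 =0.00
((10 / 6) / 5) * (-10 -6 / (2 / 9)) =-37 / 3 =-12.33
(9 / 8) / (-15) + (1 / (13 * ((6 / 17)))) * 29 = 9743 / 1560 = 6.25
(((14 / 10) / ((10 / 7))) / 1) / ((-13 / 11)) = -539 / 650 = -0.83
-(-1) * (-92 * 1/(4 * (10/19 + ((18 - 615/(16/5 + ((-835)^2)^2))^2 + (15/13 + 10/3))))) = -11187559217127132993271689987/160037302657913425565532154816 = -0.07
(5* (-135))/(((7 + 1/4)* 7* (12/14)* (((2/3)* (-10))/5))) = 675/58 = 11.64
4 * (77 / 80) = 77 / 20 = 3.85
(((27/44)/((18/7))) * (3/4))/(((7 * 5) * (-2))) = -9/3520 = -0.00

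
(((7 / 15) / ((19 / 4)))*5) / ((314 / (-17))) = -238 / 8949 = -0.03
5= 5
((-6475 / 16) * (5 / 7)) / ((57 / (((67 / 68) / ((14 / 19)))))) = -309875 / 45696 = -6.78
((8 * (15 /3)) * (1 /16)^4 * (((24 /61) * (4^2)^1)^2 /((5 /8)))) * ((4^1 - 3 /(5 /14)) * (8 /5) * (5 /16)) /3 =-528 /18605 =-0.03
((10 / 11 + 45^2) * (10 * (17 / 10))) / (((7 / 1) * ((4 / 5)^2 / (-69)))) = -653507625 / 1232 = -530444.50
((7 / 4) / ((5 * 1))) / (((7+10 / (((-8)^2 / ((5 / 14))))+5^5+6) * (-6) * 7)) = -56 / 21087735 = -0.00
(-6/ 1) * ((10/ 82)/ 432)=-5/ 2952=-0.00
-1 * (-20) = 20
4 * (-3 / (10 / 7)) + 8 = -2 / 5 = -0.40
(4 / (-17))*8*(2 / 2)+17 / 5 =129 / 85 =1.52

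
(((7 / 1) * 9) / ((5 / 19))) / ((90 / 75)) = 199.50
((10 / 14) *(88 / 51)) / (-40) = -11 / 357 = -0.03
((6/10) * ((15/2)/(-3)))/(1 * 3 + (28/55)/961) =-158565/317186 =-0.50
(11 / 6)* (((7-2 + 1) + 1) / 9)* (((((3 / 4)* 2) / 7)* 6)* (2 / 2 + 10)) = 121 / 6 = 20.17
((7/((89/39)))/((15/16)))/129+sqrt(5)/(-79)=1456/57405-sqrt(5)/79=-0.00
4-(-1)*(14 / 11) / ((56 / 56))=58 / 11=5.27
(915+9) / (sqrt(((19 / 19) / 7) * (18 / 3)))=154 * sqrt(42)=998.03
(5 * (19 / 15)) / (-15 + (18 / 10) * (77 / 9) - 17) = -95 / 249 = -0.38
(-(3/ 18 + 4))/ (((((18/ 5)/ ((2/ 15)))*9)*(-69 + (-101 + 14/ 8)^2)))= -40/ 22818429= -0.00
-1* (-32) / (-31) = -32 / 31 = -1.03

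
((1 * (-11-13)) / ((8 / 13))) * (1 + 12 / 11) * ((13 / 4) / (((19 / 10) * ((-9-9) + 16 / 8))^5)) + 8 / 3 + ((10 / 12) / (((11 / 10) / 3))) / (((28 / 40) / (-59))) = -1287390350869457 / 6815492210688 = -188.89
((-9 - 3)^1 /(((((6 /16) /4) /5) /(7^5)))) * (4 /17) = -43025920 /17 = -2530936.47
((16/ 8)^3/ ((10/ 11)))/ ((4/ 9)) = 99/ 5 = 19.80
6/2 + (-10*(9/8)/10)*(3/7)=141/56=2.52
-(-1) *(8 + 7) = 15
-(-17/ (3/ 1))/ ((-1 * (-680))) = 1/ 120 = 0.01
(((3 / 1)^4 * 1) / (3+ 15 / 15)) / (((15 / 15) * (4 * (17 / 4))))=81 / 68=1.19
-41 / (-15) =41 / 15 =2.73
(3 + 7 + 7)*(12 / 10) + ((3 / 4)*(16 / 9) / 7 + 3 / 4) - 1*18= 1403 / 420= 3.34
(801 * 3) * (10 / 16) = 12015 / 8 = 1501.88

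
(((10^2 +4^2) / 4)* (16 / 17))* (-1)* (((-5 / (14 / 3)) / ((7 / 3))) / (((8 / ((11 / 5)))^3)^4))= 819129806324181 / 349385523200000000000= 0.00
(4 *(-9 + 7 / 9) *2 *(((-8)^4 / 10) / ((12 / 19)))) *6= -11517952 / 45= -255954.49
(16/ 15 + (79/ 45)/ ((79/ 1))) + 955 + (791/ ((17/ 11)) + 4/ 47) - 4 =52638031/ 35955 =1464.00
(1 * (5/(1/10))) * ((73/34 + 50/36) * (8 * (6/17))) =432800/867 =499.19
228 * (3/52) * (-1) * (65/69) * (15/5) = -855/23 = -37.17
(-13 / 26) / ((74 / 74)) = -1 / 2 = -0.50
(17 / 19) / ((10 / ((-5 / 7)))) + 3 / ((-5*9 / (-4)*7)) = -103 / 3990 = -0.03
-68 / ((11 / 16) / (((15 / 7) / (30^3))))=-136 / 17325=-0.01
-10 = -10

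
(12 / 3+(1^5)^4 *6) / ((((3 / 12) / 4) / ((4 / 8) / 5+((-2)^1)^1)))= -304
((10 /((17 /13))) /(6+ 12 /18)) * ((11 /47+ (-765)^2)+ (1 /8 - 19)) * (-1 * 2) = -8581466049 /6392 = -1342532.24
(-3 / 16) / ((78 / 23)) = -23 / 416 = -0.06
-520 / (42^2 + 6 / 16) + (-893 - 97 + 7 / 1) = -2775841 / 2823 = -983.29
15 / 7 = 2.14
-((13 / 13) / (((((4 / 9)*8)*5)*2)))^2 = -81 / 102400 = -0.00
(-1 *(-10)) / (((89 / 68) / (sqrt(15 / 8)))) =170 *sqrt(30) / 89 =10.46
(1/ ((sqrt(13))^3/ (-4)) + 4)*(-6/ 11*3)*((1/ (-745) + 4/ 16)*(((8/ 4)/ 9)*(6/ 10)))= -8892/ 40975 + 684*sqrt(13)/ 532675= -0.21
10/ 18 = 5/ 9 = 0.56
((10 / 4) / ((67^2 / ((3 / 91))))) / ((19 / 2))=15 / 7761481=0.00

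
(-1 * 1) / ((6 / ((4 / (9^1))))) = -2 / 27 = -0.07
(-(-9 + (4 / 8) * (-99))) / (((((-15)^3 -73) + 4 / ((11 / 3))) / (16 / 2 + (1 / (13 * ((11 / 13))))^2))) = -113373 / 834152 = -0.14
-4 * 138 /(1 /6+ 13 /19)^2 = -7173792 /9409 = -762.44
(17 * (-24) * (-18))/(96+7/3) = 22032/295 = 74.68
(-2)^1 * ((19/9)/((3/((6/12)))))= -19/27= -0.70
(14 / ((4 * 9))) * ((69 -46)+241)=308 / 3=102.67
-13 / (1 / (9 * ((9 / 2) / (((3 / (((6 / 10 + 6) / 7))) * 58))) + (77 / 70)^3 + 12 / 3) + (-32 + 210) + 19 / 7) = -102533613 / 1426750895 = -0.07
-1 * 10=-10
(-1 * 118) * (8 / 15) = -944 / 15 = -62.93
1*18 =18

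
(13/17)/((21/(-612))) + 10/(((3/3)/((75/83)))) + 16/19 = -136966/11039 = -12.41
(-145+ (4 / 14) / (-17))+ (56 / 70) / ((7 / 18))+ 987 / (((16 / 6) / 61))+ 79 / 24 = 160207013 / 7140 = 22437.96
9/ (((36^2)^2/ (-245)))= -245/ 186624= -0.00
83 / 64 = 1.30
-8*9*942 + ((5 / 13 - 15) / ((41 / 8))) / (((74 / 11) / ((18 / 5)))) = -1337587200 / 19721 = -67825.53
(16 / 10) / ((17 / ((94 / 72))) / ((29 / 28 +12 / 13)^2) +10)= 95573372 / 800052455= 0.12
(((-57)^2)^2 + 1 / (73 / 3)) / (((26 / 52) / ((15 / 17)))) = 23117642280 / 1241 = 18628237.13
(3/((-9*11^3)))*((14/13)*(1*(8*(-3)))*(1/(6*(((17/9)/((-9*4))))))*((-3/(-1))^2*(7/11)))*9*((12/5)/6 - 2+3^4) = -1361398752/16178305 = -84.15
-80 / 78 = -40 / 39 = -1.03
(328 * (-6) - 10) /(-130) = 989 /65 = 15.22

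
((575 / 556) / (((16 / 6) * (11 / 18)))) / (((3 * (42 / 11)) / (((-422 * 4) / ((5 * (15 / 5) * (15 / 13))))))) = -63089 / 11676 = -5.40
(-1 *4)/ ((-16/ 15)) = 15/ 4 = 3.75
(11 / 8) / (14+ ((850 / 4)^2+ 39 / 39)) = 11 / 361370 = 0.00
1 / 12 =0.08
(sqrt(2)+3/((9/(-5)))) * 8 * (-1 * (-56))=-2240/3+448 * sqrt(2)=-113.10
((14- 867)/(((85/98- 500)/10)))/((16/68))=710549/9783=72.63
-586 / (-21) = 586 / 21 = 27.90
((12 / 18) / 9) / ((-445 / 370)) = -148 / 2403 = -0.06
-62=-62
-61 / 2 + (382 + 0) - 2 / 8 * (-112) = 759 / 2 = 379.50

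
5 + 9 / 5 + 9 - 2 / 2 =74 / 5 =14.80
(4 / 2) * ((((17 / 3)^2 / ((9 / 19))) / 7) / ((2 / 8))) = 43928 / 567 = 77.47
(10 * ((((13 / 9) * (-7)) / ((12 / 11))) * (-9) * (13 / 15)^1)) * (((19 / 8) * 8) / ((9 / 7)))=1730729 / 162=10683.51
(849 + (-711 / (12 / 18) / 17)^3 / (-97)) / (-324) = -10.48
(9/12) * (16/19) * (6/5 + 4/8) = 102/95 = 1.07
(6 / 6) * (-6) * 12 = -72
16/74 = 8/37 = 0.22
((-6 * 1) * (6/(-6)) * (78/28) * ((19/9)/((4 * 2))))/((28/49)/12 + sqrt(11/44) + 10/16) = 741/197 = 3.76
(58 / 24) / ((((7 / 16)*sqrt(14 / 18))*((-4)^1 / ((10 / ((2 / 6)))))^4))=1468125*sqrt(7) / 196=19817.82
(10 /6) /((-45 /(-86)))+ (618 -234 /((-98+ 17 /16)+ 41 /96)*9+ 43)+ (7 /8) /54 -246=587060909 /1334160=440.02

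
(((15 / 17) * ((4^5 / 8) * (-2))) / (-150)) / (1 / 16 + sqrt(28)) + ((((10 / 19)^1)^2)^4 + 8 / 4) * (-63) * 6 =-757.94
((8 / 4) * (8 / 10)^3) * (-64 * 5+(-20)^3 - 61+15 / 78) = -13945664 / 1625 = -8581.95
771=771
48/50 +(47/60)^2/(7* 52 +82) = 308717/321120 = 0.96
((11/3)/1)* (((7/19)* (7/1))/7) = 77/57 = 1.35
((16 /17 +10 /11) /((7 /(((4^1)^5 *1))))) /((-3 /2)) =-180.45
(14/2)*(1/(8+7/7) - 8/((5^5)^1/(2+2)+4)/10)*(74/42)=63973/47115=1.36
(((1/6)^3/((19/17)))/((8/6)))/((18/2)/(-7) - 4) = -119/202464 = -0.00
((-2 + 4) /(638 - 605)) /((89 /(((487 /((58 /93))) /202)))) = 15097 /5734982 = 0.00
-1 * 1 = -1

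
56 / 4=14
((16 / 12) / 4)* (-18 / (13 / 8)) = -48 / 13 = -3.69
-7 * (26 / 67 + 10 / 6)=-2891 / 201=-14.38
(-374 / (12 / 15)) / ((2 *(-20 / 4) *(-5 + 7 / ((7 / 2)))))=-187 / 12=-15.58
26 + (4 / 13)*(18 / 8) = 347 / 13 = 26.69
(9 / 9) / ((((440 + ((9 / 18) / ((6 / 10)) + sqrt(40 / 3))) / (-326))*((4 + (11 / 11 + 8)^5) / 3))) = -3104172 / 82621583777 + 23472*sqrt(30) / 413107918885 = -0.00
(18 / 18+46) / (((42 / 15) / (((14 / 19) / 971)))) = 235 / 18449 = 0.01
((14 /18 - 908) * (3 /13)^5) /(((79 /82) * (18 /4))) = -4017180 /29332147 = -0.14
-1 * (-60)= 60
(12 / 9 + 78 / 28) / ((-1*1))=-173 / 42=-4.12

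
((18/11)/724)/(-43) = -9/171226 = -0.00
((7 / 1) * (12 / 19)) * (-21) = -1764 / 19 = -92.84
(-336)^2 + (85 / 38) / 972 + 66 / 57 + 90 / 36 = 4170061849 / 36936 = 112899.66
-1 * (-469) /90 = 469 /90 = 5.21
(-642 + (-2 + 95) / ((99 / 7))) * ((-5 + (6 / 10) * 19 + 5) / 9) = -804.87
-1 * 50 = -50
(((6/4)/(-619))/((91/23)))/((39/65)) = -115/112658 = -0.00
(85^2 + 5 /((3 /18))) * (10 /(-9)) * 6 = -145100 /3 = -48366.67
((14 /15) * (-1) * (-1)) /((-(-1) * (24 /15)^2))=35 /96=0.36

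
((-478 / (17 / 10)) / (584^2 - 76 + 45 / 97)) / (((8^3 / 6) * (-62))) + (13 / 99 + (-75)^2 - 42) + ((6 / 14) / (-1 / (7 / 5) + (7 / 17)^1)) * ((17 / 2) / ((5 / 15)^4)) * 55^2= -43365082228495977923 / 14725354267008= -2944926.24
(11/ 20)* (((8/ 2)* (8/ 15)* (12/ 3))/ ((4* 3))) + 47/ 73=16999/ 16425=1.03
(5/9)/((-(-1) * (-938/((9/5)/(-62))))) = 1/58156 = 0.00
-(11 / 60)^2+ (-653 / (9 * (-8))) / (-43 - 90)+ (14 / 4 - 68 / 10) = -1628783 / 478800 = -3.40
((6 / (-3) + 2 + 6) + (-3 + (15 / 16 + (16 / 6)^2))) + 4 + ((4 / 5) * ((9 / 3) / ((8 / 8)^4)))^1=12563 / 720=17.45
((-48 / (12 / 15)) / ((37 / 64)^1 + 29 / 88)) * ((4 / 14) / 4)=-7040 / 1491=-4.72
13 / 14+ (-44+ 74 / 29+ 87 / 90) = -120439 / 3045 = -39.55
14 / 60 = 7 / 30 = 0.23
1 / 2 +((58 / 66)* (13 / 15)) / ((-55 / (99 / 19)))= 4471 / 10450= 0.43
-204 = -204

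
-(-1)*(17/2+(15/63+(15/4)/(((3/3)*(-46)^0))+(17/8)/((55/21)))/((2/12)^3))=804791/770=1045.18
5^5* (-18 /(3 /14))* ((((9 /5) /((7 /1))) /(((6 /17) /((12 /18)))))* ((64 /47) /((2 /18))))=-1562553.19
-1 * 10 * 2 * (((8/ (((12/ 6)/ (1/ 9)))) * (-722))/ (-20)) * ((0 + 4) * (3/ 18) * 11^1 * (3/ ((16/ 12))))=-5294.67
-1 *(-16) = 16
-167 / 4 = -41.75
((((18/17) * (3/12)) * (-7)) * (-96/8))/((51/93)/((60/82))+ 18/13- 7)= -4570020/1000093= -4.57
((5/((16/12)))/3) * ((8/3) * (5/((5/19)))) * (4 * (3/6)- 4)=-380/3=-126.67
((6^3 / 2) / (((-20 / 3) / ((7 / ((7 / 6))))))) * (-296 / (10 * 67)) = 71928 / 1675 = 42.94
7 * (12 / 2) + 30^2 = 942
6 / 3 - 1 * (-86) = 88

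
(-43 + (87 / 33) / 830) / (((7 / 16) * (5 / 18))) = -56528784 / 159775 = -353.80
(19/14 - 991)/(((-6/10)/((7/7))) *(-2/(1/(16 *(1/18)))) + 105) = -207825/22274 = -9.33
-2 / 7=-0.29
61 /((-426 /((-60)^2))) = -515.49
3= 3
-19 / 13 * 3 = -4.38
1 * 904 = 904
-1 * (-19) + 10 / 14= 138 / 7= 19.71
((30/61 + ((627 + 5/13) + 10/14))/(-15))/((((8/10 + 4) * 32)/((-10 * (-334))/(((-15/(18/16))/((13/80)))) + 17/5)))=20827673483/2046320640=10.18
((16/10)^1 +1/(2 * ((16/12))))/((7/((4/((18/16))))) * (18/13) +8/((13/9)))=2054/8595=0.24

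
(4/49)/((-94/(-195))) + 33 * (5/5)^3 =76389/2303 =33.17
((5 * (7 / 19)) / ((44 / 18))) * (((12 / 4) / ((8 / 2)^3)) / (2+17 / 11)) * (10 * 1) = 1575 / 15808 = 0.10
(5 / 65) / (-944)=-1 / 12272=-0.00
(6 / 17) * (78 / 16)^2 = 4563 / 544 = 8.39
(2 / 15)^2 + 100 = 22504 / 225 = 100.02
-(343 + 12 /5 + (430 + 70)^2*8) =-10001727 /5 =-2000345.40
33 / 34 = 0.97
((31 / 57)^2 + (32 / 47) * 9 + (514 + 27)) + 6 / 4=167644513 / 305406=548.92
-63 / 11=-5.73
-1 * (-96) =96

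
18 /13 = 1.38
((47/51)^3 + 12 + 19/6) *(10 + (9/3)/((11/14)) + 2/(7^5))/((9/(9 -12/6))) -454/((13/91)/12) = -44335616999995/1167815187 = -37964.58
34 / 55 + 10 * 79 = 43484 / 55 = 790.62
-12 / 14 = -0.86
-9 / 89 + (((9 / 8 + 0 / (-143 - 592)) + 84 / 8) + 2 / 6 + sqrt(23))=16.65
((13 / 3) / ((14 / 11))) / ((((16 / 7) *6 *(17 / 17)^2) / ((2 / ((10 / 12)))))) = 143 / 240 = 0.60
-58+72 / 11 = -566 / 11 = -51.45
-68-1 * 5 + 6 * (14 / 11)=-719 / 11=-65.36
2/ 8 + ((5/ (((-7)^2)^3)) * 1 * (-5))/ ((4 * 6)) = 705869/ 2823576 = 0.25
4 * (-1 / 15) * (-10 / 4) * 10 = 20 / 3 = 6.67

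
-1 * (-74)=74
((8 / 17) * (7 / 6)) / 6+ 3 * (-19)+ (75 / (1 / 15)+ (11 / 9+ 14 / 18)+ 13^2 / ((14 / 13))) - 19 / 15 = 13127819 / 10710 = 1225.75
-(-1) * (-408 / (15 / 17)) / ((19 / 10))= -243.37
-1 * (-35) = 35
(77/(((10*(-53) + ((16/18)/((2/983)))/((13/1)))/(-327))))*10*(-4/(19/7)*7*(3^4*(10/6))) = -389748258900/551741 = -706397.13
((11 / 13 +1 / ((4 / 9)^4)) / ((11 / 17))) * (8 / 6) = 1497853 / 27456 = 54.55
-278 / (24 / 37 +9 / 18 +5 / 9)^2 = -123308568 / 1288225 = -95.72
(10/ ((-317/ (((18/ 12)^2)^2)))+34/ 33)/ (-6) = -72859/ 502128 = -0.15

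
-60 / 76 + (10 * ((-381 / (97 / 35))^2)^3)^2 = 60071688771017812059231354814192935959801315737761885 / 13183004858913322005605779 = 4556752380349917780191207000.00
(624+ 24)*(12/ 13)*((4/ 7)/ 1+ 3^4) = 4440096/ 91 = 48792.26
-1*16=-16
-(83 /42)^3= -571787 /74088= -7.72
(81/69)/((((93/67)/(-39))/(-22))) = 517374/713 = 725.63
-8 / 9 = -0.89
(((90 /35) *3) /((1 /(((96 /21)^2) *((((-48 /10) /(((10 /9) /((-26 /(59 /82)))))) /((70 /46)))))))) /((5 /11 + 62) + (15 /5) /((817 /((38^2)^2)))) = 15390443667456 /7183474767875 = 2.14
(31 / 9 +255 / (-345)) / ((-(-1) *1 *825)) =112 / 34155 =0.00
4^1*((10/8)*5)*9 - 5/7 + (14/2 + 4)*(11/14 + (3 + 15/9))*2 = 7229/21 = 344.24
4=4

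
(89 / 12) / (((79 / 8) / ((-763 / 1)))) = -135814 / 237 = -573.05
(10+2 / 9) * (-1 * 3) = -92 / 3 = -30.67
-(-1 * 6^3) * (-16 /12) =-288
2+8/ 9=26/ 9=2.89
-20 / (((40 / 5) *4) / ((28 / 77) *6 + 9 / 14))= -2175 / 1232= -1.77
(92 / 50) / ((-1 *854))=-23 / 10675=-0.00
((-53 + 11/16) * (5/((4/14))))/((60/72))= -17577/16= -1098.56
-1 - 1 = -2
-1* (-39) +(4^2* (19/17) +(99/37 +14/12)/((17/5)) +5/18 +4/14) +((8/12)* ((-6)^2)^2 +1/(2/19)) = 73870747/79254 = 932.08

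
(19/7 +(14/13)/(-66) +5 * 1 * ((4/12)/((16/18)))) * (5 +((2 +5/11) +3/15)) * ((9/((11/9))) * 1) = 1248789987/4844840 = 257.76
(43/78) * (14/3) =301/117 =2.57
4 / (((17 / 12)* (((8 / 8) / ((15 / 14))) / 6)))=2160 / 119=18.15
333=333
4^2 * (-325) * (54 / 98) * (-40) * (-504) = -404352000 / 7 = -57764571.43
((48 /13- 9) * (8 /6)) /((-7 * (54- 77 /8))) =736 /32305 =0.02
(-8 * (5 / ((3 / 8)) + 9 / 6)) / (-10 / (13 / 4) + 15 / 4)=-18512 / 105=-176.30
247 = 247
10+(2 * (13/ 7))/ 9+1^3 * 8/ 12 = 698/ 63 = 11.08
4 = 4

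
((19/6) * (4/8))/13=19/156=0.12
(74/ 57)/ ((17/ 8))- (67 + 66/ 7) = -514271/ 6783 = -75.82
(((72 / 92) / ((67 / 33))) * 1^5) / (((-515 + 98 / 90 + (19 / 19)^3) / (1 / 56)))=-13365 / 995898988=-0.00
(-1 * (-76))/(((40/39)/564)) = 208962/5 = 41792.40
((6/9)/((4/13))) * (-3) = -13/2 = -6.50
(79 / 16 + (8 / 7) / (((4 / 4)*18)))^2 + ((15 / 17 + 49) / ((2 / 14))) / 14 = 862809713 / 17273088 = 49.95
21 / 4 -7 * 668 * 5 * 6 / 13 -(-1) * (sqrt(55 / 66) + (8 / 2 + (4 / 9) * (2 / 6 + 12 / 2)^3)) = -134808605 / 12636 + sqrt(30) / 6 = -10667.70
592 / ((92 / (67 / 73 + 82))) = 533.56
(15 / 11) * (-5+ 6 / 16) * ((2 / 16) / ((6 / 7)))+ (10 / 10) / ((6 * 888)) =-431147 / 468864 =-0.92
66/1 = 66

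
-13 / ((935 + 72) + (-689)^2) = -13 / 475728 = -0.00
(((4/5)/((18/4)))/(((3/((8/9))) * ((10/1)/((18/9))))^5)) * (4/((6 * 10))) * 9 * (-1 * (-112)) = 29360128/3363025078125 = 0.00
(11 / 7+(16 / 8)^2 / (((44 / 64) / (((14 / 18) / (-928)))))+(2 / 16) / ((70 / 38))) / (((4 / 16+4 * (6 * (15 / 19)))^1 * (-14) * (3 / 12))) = -24963511 / 1026253305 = -0.02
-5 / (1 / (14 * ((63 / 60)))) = -147 / 2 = -73.50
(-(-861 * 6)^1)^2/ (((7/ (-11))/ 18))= -754876584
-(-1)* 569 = 569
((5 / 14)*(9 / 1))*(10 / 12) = 75 / 28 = 2.68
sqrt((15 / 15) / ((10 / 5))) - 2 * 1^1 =-2+ sqrt(2) / 2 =-1.29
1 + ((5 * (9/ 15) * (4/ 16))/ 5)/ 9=61/ 60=1.02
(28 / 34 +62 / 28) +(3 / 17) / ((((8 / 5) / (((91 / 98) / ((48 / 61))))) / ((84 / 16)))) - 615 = -611.28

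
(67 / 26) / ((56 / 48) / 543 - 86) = -109143 / 3642353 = -0.03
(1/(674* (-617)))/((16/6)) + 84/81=93152111/89825328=1.04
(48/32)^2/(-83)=-9/332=-0.03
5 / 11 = 0.45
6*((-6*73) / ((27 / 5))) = -1460 / 3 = -486.67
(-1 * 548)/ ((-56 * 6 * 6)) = 137/ 504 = 0.27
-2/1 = -2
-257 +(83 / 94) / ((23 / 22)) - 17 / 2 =-264.66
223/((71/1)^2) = 223/5041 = 0.04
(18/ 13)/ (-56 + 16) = -9/ 260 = -0.03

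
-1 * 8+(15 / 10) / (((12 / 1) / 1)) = -63 / 8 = -7.88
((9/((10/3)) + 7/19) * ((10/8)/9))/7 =583/9576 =0.06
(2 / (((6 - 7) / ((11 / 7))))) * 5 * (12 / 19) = -1320 / 133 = -9.92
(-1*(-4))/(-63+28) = -4/35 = -0.11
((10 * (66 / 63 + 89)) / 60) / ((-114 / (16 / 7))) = -0.30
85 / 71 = 1.20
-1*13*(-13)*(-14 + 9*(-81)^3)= -808324127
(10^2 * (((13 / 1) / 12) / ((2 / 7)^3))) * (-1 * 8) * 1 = -111475 / 3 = -37158.33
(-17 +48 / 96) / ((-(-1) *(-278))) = 33 / 556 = 0.06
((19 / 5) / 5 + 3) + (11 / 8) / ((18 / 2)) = 7043 / 1800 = 3.91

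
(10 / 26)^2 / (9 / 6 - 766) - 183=-47287433 / 258401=-183.00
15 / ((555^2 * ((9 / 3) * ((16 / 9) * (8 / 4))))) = 1 / 219040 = 0.00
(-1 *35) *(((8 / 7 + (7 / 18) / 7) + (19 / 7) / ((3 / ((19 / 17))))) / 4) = -23665 / 1224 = -19.33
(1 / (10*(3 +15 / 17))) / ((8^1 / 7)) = 119 / 5280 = 0.02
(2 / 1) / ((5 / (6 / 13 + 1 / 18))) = 121 / 585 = 0.21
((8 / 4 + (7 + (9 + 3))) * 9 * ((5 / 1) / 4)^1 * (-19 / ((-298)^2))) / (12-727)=3591 / 50795888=0.00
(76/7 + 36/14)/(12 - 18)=-47/21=-2.24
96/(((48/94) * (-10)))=-18.80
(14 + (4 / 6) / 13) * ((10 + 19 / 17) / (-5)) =-31.24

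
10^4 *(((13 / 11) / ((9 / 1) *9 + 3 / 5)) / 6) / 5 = 8125 / 1683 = 4.83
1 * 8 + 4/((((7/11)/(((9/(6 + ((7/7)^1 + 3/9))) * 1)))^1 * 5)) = 334/35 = 9.54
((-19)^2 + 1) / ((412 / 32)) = 2896 / 103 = 28.12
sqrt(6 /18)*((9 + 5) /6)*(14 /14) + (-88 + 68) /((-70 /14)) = 7*sqrt(3) /9 + 4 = 5.35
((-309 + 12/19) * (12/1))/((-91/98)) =3985.07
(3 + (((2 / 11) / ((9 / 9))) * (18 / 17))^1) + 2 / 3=2165 / 561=3.86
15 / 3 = 5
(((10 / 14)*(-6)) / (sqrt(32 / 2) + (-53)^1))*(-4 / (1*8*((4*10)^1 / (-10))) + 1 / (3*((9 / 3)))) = 85 / 4116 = 0.02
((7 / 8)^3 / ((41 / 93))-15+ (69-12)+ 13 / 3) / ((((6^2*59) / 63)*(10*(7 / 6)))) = 602717 / 4954112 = 0.12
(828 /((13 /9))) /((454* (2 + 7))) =414 /2951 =0.14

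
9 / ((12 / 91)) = 273 / 4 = 68.25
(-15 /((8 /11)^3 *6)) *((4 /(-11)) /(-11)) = -55 /256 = -0.21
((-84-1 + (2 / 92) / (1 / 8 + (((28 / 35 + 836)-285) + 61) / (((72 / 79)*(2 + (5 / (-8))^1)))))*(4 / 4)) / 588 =-3786721585 / 26195217132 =-0.14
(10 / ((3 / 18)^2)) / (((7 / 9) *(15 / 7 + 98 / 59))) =191160 / 1571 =121.68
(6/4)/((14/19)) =57/28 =2.04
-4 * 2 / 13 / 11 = -8 / 143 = -0.06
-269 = -269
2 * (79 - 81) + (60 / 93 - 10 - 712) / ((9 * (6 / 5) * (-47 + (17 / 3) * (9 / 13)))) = -76541 / 31248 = -2.45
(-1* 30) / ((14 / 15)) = -225 / 7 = -32.14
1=1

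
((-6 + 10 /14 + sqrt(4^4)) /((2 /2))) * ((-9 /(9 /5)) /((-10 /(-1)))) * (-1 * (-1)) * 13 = -975 /14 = -69.64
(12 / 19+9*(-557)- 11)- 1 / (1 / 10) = -95634 / 19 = -5033.37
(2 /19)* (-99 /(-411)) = 66 /2603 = 0.03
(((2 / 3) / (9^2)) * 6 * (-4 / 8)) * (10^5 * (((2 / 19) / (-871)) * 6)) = 800000 / 446823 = 1.79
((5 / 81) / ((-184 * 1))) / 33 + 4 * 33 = 64921819 / 491832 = 132.00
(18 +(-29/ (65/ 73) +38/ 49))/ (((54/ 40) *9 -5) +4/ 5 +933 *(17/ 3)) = -175732/ 67457663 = -0.00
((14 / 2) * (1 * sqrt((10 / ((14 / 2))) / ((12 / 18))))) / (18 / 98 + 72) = 49 * sqrt(105) / 3537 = 0.14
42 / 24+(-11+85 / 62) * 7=-8141 / 124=-65.65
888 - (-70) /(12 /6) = 923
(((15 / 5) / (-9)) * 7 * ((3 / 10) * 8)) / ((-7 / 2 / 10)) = 16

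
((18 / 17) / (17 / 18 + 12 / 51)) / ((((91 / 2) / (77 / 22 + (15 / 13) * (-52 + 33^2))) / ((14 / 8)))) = 2527281 / 61009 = 41.42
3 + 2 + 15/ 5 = 8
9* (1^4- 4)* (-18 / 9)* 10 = 540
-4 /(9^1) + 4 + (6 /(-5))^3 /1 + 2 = 4306 /1125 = 3.83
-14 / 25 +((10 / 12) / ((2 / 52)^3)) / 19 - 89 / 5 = 1072337 / 1425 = 752.52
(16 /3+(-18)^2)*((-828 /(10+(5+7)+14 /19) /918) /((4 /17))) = -107939 /1944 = -55.52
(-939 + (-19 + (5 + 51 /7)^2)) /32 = -19773 /784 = -25.22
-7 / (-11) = 7 / 11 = 0.64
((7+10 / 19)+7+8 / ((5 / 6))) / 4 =573 / 95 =6.03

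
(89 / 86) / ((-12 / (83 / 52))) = -7387 / 53664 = -0.14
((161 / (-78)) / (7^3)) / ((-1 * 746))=23 / 2851212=0.00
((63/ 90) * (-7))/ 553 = -7/ 790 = -0.01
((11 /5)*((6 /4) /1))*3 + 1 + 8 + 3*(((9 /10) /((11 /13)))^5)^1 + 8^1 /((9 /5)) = 3975642479639 /144945900000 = 27.43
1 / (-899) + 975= 876524 / 899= 975.00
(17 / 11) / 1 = 17 / 11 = 1.55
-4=-4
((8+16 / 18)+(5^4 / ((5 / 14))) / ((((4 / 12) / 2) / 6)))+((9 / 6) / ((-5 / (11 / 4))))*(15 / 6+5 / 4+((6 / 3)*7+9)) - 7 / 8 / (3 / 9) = 90697241 / 1440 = 62984.20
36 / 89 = 0.40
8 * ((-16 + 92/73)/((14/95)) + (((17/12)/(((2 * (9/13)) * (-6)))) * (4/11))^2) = -649179168809/811346382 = -800.13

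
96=96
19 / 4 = 4.75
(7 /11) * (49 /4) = 343 /44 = 7.80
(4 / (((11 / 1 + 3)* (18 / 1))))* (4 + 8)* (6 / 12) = 2 / 21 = 0.10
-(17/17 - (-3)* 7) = -22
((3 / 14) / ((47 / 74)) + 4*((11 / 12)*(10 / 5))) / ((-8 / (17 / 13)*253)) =-128707 / 25969944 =-0.00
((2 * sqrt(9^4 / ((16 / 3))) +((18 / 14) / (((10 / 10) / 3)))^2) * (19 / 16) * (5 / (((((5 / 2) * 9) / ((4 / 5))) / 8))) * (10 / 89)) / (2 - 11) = -76 * sqrt(3) / 89 - 1368 / 4361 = -1.79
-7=-7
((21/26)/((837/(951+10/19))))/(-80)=-0.01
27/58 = 0.47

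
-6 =-6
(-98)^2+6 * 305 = 11434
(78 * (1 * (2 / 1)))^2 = 24336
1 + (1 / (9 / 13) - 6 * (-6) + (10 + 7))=499 / 9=55.44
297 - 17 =280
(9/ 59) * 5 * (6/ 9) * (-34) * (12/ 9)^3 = -21760/ 531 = -40.98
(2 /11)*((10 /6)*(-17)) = -170 /33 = -5.15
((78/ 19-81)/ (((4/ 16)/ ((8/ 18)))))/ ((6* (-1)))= 3896/ 171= 22.78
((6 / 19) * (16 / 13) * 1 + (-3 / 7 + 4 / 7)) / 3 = 919 / 5187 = 0.18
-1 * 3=-3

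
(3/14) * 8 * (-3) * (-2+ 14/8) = 9/7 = 1.29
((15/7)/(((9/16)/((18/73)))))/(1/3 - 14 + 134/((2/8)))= 1440/800737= 0.00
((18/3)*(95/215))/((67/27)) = 3078/2881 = 1.07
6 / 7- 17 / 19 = -5 / 133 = -0.04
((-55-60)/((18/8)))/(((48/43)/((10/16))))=-24725/864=-28.62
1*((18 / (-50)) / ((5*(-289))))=9 / 36125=0.00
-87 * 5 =-435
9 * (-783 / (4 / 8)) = -14094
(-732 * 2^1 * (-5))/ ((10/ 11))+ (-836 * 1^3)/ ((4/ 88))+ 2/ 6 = -31019/ 3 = -10339.67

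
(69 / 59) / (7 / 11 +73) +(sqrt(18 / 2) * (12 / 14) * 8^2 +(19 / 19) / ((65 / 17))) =238969837 / 1449630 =164.85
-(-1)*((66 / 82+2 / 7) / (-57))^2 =97969 / 267616881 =0.00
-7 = -7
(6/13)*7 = 42/13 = 3.23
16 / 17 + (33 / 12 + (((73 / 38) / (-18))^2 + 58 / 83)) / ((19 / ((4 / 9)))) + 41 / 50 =1299668020897 / 705529772100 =1.84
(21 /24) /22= 7 /176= 0.04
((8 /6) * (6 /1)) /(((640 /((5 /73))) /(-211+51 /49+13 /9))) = -91955 /515088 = -0.18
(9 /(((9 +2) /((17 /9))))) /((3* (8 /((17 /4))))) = 289 /1056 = 0.27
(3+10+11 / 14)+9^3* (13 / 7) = 19147 / 14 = 1367.64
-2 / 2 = -1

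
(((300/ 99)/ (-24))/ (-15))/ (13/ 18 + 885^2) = 5/ 465236079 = 0.00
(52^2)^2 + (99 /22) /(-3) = 14623229 /2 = 7311614.50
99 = 99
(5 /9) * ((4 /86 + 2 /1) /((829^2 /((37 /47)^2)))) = 602360 /587510647803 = 0.00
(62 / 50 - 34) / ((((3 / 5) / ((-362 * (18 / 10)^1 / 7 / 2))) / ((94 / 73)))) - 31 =5915339 / 1825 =3241.28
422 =422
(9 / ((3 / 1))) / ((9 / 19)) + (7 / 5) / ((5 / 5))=116 / 15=7.73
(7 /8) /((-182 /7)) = -7 /208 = -0.03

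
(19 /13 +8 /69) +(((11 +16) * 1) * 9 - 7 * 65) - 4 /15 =-944941 /4485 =-210.69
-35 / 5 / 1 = -7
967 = 967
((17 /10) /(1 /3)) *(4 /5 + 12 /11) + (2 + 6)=4852 /275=17.64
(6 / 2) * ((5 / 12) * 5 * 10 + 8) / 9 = 173 / 18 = 9.61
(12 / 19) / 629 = 12 / 11951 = 0.00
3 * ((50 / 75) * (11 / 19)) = 22 / 19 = 1.16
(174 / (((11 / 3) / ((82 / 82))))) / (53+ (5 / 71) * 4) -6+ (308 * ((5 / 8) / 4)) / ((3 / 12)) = 5198591 / 27742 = 187.39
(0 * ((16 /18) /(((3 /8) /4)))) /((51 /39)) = 0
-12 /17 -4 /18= -142 /153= -0.93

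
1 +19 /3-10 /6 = 17 /3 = 5.67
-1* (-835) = 835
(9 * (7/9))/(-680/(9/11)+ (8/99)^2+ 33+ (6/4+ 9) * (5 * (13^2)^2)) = 137214/29376623459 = 0.00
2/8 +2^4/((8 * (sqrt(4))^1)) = 5/4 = 1.25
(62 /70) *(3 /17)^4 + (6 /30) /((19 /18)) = 0.19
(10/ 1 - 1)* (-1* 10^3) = -9000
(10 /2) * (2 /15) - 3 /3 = -1 /3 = -0.33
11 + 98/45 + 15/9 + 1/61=40793/2745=14.86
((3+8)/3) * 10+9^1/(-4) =413/12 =34.42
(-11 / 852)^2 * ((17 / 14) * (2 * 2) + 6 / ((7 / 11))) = 3025 / 1270332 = 0.00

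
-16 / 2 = -8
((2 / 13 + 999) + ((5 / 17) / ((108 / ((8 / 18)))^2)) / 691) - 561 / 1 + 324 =6872670358589 / 9017431839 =762.15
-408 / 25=-16.32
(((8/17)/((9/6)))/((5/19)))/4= 76/255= 0.30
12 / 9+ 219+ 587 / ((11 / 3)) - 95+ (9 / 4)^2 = 153377 / 528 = 290.49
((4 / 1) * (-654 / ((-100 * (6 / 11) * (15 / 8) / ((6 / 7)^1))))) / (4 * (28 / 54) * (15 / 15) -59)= -517968 / 1344875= -0.39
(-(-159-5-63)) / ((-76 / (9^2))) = -18387 / 76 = -241.93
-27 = -27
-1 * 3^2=-9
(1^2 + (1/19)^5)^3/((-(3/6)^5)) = -485796653538592000000/15181127029874798299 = -32.00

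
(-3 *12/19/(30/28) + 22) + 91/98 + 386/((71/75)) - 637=-19650257/94430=-208.09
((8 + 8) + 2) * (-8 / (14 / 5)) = -360 / 7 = -51.43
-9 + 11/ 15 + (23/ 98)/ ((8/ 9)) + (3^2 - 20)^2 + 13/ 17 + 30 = 28740913/ 199920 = 143.76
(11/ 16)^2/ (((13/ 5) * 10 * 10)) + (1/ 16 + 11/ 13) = 60601/ 66560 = 0.91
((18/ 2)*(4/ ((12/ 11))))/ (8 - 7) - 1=32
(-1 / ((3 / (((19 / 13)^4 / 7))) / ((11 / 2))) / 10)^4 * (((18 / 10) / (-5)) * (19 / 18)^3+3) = 25182170799027638060012477723 / 47919002940410852074327776000000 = 0.00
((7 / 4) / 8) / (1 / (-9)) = -63 / 32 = -1.97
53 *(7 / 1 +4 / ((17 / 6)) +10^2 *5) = 458079 / 17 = 26945.82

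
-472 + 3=-469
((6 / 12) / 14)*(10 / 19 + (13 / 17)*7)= 1899 / 9044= 0.21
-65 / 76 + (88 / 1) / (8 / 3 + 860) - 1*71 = -3528251 / 49172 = -71.75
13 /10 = 1.30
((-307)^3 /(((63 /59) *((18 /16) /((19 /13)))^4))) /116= -227814571239400448 /342359193267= -665425.60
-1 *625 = -625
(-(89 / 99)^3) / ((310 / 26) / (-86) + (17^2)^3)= -0.00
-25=-25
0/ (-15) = 0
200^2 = 40000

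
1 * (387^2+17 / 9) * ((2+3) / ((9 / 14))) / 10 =9435566 / 81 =116488.47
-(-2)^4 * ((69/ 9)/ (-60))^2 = -529/ 2025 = -0.26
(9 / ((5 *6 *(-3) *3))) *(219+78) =-99 / 10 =-9.90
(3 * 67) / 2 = 100.50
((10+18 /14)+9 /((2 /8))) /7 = 331 /49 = 6.76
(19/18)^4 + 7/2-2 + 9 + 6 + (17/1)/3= 2457289/104976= 23.41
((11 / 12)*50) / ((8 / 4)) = 275 / 12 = 22.92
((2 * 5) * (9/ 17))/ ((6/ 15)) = 225/ 17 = 13.24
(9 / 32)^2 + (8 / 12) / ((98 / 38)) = 50819 / 150528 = 0.34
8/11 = 0.73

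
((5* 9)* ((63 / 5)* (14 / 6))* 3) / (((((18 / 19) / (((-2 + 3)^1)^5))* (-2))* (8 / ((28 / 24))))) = -19551 / 64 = -305.48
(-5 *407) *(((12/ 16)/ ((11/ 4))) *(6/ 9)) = -370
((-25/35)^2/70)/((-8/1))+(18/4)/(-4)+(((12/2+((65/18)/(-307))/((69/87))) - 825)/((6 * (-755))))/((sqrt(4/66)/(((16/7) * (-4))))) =-832761176 * sqrt(66)/1007569395 - 6179/5488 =-7.84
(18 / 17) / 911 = 18 / 15487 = 0.00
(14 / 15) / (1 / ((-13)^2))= 2366 / 15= 157.73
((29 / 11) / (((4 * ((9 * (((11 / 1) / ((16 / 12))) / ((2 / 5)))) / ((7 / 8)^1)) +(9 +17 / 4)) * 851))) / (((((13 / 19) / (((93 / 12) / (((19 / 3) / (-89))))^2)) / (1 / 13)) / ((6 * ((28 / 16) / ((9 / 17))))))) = 551655122151 / 5802669795208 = 0.10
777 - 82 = 695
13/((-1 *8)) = -13/8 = -1.62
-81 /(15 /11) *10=-594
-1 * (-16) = 16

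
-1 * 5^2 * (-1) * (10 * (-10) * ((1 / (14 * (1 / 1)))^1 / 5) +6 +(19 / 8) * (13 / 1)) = 886.16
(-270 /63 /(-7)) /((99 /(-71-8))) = -0.49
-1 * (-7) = 7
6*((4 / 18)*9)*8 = 96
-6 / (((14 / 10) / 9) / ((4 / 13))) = -1080 / 91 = -11.87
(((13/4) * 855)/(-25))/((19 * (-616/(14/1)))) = 117/880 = 0.13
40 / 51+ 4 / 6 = 74 / 51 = 1.45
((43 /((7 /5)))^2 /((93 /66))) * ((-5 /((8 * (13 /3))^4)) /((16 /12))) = -0.00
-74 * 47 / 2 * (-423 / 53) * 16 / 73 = 11769552 / 3869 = 3042.01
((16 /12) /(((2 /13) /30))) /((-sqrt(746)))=-130 *sqrt(746) /373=-9.52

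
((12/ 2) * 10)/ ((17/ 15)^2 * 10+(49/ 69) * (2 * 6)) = 31050/ 11057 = 2.81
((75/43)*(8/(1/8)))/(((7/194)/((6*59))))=329644800/301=1095165.45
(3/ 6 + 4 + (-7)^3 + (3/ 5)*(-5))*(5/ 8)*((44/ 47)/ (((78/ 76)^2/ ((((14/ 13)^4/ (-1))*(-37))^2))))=-469834.00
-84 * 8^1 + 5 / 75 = -10079 / 15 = -671.93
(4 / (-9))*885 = -1180 / 3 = -393.33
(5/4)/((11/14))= 35/22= 1.59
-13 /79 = -0.16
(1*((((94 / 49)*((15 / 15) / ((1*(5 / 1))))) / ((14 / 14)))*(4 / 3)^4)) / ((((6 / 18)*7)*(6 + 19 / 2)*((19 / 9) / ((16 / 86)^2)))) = 3080192 / 5603218845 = 0.00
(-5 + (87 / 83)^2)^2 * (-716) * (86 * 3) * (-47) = 6271332843417216 / 47458321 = 132144009.97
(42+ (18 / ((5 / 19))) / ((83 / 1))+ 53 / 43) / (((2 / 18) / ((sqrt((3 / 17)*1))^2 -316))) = -37989535311 / 303365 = -125227.15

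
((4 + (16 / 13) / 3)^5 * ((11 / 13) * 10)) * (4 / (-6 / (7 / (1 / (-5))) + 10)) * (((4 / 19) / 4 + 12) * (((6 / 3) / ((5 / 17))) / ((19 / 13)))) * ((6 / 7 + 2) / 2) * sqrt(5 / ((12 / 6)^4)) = 322321538794956800 * sqrt(5) / 2898813289671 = 248630.32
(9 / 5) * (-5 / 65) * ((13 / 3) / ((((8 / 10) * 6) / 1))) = -1 / 8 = -0.12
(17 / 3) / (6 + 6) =0.47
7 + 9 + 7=23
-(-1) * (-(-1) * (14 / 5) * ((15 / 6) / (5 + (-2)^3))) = -7 / 3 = -2.33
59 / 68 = 0.87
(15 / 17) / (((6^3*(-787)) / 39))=-65 / 321096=-0.00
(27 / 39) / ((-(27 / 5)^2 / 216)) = -200 / 39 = -5.13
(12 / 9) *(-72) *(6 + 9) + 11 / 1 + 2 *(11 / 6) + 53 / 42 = -19937 / 14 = -1424.07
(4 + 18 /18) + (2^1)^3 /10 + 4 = 49 /5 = 9.80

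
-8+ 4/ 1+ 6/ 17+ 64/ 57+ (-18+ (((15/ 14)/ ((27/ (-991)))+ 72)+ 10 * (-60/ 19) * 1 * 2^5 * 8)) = -328516705/ 40698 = -8072.06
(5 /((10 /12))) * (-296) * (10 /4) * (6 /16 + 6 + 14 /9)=-105635 /3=-35211.67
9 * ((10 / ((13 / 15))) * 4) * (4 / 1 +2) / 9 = 3600 / 13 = 276.92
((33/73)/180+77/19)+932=77898509/83220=936.06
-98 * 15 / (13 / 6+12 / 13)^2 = -8943480 / 58081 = -153.98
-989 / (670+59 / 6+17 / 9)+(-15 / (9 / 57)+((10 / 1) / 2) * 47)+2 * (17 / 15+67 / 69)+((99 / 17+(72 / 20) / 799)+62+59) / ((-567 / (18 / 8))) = 2887111923847 / 20295375030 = 142.25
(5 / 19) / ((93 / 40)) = 200 / 1767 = 0.11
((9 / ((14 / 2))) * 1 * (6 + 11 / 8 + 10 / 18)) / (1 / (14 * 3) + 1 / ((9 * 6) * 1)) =240.89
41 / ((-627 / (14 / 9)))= -574 / 5643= -0.10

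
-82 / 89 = -0.92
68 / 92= 17 / 23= 0.74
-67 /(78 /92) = -3082 /39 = -79.03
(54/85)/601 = 54/51085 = 0.00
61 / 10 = 6.10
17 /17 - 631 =-630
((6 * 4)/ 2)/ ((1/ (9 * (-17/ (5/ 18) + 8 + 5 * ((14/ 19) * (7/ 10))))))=-519372/ 95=-5467.07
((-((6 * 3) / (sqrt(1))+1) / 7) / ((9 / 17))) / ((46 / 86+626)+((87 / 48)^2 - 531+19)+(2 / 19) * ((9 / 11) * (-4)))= -743117056 / 17027179533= -0.04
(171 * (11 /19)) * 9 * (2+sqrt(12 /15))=2578.93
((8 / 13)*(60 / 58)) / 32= 15 / 754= 0.02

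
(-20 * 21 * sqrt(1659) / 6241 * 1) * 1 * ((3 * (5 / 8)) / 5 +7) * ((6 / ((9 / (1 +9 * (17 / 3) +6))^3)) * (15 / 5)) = -402906280 * sqrt(1659) / 168507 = -97388.86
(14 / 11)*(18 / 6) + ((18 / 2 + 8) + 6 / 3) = 251 / 11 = 22.82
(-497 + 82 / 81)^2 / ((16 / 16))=1614030625 / 6561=246003.75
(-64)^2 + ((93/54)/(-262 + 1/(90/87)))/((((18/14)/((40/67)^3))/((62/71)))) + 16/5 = 92540694894814096/22575311383005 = 4099.20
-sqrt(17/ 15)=-sqrt(255)/ 15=-1.06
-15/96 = -5/32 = -0.16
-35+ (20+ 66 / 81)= -383 / 27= -14.19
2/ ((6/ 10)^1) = 10/ 3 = 3.33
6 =6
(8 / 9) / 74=4 / 333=0.01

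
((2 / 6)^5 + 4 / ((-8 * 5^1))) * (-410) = 9553 / 243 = 39.31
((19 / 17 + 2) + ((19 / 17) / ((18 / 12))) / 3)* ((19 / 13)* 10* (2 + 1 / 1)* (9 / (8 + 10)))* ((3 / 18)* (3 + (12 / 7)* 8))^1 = 48925 / 238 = 205.57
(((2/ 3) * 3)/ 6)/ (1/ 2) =2/ 3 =0.67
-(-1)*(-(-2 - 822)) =824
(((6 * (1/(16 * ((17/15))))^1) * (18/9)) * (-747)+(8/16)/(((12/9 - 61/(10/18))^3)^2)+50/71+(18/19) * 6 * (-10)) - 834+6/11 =-25903186729878210167890420939/18717113122943876867240828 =-1383.93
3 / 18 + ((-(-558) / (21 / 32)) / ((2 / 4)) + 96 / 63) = 71495 / 42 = 1702.26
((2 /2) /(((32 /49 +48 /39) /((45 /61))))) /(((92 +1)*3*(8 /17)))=10829 /3630720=0.00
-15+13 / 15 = -212 / 15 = -14.13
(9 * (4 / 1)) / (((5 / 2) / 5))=72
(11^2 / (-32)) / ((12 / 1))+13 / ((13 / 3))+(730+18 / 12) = 281927 / 384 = 734.18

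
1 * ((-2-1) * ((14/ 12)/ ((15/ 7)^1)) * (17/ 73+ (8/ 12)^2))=-4361/ 3942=-1.11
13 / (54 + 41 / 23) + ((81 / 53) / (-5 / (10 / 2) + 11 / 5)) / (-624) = 0.23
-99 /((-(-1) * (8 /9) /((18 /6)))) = -2673 /8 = -334.12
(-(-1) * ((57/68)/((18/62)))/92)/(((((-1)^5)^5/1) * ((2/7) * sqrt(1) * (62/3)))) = -133/25024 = -0.01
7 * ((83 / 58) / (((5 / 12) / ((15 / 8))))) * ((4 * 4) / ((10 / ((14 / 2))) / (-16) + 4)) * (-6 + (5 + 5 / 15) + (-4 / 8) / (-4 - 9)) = -115.86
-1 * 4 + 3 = -1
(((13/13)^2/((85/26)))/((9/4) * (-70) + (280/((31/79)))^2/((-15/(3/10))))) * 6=-0.00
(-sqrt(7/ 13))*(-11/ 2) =11*sqrt(91)/ 26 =4.04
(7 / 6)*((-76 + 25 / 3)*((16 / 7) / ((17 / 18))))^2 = 31288.69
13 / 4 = 3.25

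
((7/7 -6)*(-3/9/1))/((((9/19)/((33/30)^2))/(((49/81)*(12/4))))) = 112651/14580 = 7.73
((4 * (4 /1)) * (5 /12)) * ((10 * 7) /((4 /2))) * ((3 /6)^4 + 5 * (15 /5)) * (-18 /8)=-126525 /16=-7907.81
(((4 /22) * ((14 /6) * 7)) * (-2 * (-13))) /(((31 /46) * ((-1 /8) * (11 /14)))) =-13127296 /11253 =-1166.56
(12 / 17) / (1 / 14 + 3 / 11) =1848 / 901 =2.05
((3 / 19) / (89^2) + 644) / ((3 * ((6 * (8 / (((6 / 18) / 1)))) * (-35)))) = -96921359 / 2275544880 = -0.04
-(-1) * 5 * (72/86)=180/43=4.19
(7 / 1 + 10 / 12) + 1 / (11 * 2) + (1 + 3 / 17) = 5080 / 561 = 9.06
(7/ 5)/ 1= 7/ 5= 1.40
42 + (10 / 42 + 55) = 97.24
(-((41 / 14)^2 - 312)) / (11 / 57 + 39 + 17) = 3389847 / 627788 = 5.40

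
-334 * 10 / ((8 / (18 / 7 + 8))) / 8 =-30895 / 56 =-551.70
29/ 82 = 0.35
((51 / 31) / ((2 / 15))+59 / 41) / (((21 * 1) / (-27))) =-315207 / 17794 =-17.71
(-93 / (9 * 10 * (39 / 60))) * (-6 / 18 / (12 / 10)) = 0.44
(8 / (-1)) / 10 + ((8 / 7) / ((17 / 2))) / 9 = -4204 / 5355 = -0.79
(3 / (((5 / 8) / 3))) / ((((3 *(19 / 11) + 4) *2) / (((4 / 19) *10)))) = 3168 / 1919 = 1.65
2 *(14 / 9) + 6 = 82 / 9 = 9.11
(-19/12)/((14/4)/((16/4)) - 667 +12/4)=38/15915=0.00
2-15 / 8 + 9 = 73 / 8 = 9.12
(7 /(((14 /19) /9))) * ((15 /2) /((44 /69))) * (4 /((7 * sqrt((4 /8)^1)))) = 176985 * sqrt(2) /308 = 812.64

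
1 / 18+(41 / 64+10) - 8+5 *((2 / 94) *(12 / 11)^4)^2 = 2.70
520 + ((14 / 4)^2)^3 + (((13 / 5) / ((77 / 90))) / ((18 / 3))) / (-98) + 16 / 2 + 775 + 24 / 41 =31105379573 / 9900352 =3141.85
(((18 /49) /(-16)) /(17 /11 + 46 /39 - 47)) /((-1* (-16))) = 3861 /119130368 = 0.00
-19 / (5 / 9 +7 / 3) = -171 / 26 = -6.58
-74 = -74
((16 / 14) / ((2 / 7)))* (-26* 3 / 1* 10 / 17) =-3120 / 17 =-183.53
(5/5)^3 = 1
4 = 4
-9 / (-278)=9 / 278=0.03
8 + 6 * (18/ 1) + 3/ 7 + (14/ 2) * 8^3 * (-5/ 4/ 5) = -5457/ 7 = -779.57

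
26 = 26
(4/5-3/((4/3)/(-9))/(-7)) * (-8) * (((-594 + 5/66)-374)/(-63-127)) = 85.29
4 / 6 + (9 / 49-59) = -8548 / 147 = -58.15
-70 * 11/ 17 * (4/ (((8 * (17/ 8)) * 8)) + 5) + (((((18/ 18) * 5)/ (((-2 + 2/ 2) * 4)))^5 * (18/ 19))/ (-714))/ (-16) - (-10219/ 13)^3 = 672038906971576348357/ 1383564722176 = 485730010.46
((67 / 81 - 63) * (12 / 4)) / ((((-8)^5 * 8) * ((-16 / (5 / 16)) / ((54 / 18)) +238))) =6295 / 1954676736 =0.00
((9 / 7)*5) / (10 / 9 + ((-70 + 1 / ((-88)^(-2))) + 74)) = 405 / 488194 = 0.00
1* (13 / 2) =13 / 2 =6.50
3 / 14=0.21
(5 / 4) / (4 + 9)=5 / 52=0.10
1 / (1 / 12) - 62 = -50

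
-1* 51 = -51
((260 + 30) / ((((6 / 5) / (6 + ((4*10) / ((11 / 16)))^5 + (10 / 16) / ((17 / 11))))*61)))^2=12454063295853784163368540150584005625 / 1785107350768177216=6976646693261603079.23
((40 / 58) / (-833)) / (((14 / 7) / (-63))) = 90 / 3451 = 0.03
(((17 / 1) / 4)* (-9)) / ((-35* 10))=0.11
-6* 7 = -42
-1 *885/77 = -885/77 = -11.49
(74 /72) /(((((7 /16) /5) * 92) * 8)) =185 /11592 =0.02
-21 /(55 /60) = -252 /11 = -22.91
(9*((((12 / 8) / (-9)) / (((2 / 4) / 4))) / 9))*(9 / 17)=-12 / 17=-0.71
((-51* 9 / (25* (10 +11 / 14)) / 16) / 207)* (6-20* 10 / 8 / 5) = -0.00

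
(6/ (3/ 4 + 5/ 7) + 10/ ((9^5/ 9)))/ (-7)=-1102658/ 1883007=-0.59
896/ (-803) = -896/ 803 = -1.12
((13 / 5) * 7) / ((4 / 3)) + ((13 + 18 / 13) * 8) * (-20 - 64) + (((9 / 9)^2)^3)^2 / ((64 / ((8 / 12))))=-60233479 / 6240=-9652.80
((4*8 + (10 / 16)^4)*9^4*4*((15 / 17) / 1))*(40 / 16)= 64804801275 / 34816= 1861351.14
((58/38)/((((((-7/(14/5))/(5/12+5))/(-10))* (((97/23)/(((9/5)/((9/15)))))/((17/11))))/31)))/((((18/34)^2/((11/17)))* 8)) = 388417445/1194264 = 325.24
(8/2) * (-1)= -4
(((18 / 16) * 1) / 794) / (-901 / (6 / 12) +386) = -0.00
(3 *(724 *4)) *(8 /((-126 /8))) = -92672 /21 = -4412.95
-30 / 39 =-10 / 13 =-0.77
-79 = -79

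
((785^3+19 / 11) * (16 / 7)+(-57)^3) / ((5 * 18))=85123386443 / 6930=12283316.95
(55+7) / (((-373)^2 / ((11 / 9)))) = 682 / 1252161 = 0.00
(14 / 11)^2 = 196 / 121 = 1.62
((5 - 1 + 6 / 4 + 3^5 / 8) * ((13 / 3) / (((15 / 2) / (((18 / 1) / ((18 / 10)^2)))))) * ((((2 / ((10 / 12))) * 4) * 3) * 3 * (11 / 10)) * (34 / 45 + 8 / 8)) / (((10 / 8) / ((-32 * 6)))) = -3320052736 / 1125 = -2951157.99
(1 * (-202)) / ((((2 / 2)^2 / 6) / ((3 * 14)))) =-50904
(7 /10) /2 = 7 /20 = 0.35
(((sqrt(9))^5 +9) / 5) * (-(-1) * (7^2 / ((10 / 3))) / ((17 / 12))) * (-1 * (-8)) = 1778112 / 425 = 4183.79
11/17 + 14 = 249/17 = 14.65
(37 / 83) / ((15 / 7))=259 / 1245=0.21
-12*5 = -60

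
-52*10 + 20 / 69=-519.71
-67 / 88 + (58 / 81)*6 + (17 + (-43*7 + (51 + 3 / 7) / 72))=-4652815 / 16632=-279.75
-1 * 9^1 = -9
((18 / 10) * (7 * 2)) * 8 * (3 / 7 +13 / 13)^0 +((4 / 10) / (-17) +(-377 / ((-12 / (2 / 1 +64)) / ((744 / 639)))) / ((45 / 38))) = 365037166 / 162945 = 2240.25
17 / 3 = 5.67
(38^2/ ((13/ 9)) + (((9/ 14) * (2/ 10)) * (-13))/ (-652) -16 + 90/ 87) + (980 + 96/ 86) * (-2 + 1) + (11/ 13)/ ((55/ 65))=3413075927/ 739870040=4.61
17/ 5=3.40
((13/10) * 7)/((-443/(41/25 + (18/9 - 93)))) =101647/55375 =1.84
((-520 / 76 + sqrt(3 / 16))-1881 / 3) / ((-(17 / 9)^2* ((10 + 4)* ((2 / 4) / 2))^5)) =31215456 / 92287237-648* sqrt(3) / 4857223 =0.34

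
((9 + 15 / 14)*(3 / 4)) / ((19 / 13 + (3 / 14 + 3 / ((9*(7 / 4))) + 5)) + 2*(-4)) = -16497 / 2476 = -6.66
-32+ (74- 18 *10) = -138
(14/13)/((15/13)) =0.93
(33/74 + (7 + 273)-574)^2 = 471888729/5476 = 86173.98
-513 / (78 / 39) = -513 / 2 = -256.50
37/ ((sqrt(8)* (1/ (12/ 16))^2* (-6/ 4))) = -111* sqrt(2)/ 32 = -4.91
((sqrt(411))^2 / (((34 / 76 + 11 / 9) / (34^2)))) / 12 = 13540806 / 571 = 23714.20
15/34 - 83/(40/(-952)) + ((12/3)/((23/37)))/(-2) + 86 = 8049219/3910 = 2058.62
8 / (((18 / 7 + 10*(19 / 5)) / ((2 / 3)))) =28 / 213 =0.13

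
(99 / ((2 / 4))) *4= 792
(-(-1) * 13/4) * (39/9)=169/12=14.08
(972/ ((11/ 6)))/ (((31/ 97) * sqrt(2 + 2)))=282852/ 341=829.48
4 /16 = 1 /4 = 0.25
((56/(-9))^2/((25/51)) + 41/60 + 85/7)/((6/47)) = 719.15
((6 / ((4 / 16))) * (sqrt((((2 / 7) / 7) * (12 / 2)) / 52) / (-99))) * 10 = -80 * sqrt(39) / 3003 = -0.17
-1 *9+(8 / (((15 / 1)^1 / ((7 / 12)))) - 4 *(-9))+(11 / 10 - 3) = 2287 / 90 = 25.41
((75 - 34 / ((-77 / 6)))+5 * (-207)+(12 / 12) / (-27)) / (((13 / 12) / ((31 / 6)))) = -123405358 / 27027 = -4566.00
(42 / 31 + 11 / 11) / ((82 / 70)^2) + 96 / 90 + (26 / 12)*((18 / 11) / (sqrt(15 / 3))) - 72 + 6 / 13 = -698671487 / 10161645 + 39*sqrt(5) / 55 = -67.17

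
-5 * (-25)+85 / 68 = 505 / 4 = 126.25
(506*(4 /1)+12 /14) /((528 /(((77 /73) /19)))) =373 /1752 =0.21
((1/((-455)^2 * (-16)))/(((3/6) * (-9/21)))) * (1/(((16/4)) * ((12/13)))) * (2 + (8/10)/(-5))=23/32760000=0.00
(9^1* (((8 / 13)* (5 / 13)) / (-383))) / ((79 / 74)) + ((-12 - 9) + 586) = 2889063005 / 5113433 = 564.99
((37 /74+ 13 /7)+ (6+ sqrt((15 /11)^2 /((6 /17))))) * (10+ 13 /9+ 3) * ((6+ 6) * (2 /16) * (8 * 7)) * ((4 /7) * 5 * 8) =295428.91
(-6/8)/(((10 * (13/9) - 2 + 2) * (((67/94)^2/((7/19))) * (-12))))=139167/44351320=0.00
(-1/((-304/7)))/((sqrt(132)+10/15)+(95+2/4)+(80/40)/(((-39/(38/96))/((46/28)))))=656548893/2701896445121-150250464 *sqrt(33)/29720860896331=0.00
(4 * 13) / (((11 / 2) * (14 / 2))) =104 / 77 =1.35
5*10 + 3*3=59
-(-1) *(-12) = -12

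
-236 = -236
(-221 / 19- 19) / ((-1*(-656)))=-291 / 6232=-0.05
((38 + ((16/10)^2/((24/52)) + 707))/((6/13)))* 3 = 731783/150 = 4878.55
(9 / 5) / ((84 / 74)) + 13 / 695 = 15611 / 9730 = 1.60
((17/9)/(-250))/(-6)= 17/13500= 0.00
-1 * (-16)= 16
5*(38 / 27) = 7.04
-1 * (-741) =741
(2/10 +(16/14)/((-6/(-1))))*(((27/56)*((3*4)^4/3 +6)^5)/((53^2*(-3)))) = -243622790199130959108/688205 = -353997413850714.48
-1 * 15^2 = -225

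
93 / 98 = 0.95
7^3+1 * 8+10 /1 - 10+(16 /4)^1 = 355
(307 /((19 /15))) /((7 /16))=73680 /133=553.98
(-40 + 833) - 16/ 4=789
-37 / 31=-1.19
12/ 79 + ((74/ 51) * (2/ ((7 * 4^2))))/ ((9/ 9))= 20059/ 112812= 0.18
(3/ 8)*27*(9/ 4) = 729/ 32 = 22.78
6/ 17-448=-7610/ 17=-447.65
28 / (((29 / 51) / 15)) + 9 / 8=171621 / 232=739.75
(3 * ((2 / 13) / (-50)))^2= 9 / 105625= 0.00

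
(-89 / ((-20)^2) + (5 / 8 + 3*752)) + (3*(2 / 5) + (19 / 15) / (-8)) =2708933 / 1200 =2257.44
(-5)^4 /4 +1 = 629 /4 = 157.25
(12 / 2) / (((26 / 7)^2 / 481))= 5439 / 26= 209.19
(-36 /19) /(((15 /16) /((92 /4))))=-4416 /95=-46.48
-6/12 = -1/2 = -0.50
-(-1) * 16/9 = 16/9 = 1.78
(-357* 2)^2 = 509796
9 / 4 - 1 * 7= -19 / 4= -4.75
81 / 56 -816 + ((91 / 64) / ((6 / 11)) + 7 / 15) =-3635431 / 4480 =-811.48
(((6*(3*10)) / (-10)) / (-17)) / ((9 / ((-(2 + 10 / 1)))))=-24 / 17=-1.41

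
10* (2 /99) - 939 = -92941 /99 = -938.80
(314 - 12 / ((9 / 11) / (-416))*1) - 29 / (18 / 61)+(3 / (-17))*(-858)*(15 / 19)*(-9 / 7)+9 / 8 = 1003529969 / 162792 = 6164.49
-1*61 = -61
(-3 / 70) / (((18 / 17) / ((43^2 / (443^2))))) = -0.00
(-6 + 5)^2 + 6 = 7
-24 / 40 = -3 / 5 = -0.60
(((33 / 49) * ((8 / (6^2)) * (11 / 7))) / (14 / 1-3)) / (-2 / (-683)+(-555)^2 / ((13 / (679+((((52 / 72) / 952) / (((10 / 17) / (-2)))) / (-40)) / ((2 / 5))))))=4546048 / 3420890731025019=0.00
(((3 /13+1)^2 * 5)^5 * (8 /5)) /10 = 3987.83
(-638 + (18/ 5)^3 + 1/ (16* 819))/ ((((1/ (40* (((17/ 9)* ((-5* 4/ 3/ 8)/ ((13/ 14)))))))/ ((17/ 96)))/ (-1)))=-279931569283/ 39424320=-7100.48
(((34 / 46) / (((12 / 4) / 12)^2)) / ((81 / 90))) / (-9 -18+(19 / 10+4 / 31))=-843200 / 1602387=-0.53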